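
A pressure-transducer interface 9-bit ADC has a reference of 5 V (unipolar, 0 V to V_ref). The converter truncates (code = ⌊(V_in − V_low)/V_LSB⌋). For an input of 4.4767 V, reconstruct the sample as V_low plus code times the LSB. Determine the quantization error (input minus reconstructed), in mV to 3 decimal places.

LSB = 5/2^9 = 9.766 mV.
Scaled input = 458.4141 LSBs, so code = 458.
Reconstructed: 4.4726562 V.
Error = 4.4767 − 4.4726562 = 0.00404375 V = 4.044 mV.

4.044 mV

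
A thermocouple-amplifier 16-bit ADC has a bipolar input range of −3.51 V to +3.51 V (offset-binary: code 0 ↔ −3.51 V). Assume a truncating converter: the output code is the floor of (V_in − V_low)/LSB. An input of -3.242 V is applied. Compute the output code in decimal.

With 65536 levels over 7.02 V, one step is 107.12 µV.
(V_in − V_low)/LSB = (-3.242 − (−3.51)) / 0.000107117 = 2501.944.
⌊·⌋(2501.944) = 2501.

code 2501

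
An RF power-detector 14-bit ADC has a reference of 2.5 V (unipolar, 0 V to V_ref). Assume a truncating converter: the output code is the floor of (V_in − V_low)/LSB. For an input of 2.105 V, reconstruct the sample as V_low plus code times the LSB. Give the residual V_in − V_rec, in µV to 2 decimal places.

One LSB is 2.5 V / 16384 = 152.59 µV.
(2.105 − 0)/0.000152588 = 13795.3280; ⌊·⌋ gives code 13795.
Reconstructed: 2.10495 V.
Error = 2.105 − 2.10495 = 5.00488e-05 V = 50.05 µV.

50.05 µV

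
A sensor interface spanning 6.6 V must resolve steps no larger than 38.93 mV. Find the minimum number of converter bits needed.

8 bits

Number of steps required ≥ 6.6 V / 38.93 mV = 169.54.
Need 2^N ≥ 169.54; 2^7 = 128, 2^8 = 256.
Minimum N = 8.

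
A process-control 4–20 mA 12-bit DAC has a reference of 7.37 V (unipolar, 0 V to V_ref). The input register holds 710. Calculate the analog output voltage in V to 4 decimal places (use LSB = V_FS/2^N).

LSB = 7.37 V / 2^12 = 1.799 mV.
V_out = 0 + 710 × 0.00179932 V = 1.27751 V.

1.2775 V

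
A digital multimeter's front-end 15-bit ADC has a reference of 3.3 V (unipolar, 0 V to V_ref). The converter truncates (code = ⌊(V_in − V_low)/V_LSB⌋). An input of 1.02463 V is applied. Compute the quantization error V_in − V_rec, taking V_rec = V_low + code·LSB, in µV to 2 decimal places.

26.73 µV

Step size: 3.3 V ÷ 2^15 = 100.71 µV.
(1.02463 − 0)/0.000100708 = 10174.2654; ⌊·⌋ gives code 10174.
Reconstructed: 1.0246033 V.
V_in − V_rec = 2.67285e-05 V = 26.73 µV.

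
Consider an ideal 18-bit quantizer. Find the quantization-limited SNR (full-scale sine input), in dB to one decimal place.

110.1 dB

SNR ≈ 6.02·N + 1.76 dB = 6.02·18 + 1.76 = 110.12 dB.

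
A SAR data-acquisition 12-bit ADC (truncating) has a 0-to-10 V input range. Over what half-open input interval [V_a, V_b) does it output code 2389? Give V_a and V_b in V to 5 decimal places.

[5.83252 V, 5.83496 V)

LSB = 10/2^12 = 2.441 mV.
V_a = V_low + 2389·LSB = 5.83252 V; V_b = V_low + 2390·LSB = 5.83496 V.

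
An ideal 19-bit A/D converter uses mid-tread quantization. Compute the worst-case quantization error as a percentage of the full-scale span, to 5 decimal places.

Rounding → worst-case error = ½ LSB = V_FS/2^20, so 100/1048576 = 9.53674e-05 % of full scale.

0.00010 %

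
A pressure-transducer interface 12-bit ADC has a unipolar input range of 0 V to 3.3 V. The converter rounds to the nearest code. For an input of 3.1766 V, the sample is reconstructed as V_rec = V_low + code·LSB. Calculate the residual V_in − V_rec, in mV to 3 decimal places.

-0.133 mV

One LSB is 3.3 V / 4096 = 0.806 mV.
(V_in − V_low)/LSB = (3.1766 − 0)/0.000805664 = 3942.8344 → code 3943 (round).
V_rec = 0 + 3943·0.000805664 = 3.1767334 V.
Error = 3.1766 − 3.1767334 = -0.000133398 V = -0.133 mV.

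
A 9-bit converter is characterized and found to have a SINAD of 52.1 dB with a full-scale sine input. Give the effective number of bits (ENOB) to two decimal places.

8.36 bits

ENOB = (SINAD − 1.76) / 6.02 = (52.1 − 1.76)/6.02 = 8.362.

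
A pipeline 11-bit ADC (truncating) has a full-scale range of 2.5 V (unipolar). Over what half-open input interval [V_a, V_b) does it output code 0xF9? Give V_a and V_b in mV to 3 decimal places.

LSB = 2.5/2^11 = 1.221 mV.
Code 0xF9 = 249 decimal.
V_a = V_low + 249·LSB = 0.303955 V; V_b = V_low + 250·LSB = 0.305176 V.

[303.955 mV, 305.176 mV)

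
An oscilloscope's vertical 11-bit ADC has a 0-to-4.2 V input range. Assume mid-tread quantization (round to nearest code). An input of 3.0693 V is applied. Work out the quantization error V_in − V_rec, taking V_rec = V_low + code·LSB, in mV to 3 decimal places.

LSB = 4.2/2^11 = 2.051 mV.
Scaled input = 1496.6491 LSBs, so code = 1497.
Code 1497 maps back to 0 + 1497×0.00205078 V = 3.0700195 V.
Difference: -0.000719531 V → -0.720 mV.

-0.720 mV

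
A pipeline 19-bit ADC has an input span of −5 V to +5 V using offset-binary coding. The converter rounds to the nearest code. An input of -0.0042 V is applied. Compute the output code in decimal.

Full-scale span = 10 V; LSB = 10/2^19 = 19.07 µV.
Input sits at 261923.799 steps above V_low.
So the output code is 261924.

code 261924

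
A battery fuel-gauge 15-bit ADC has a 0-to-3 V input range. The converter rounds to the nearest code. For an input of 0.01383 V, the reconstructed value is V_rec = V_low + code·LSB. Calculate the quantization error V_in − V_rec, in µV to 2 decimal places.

Step size: 3 V ÷ 2^15 = 91.55 µV.
(0.01383 − 0)/9.15527e-05 = 151.0605; round gives code 151.
V_rec = 0 + 151·9.15527e-05 = 0.013824463 V.
Error = 0.01383 − 0.013824463 = 5.53711e-06 V = 5.54 µV.

5.54 µV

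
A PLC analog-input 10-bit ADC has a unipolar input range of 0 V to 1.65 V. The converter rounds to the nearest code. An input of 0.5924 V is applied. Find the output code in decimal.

code 368

LSB = 1.65 V / 1024 = 1.611 mV.
(V_in − V_low)/LSB = (0.5924 − 0) / 0.00161133 = 367.647.
Round → code 368.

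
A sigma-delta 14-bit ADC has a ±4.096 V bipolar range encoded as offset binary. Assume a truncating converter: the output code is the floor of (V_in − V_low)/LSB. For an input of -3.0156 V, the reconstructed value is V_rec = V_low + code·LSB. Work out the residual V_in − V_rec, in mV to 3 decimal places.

0.400 mV

LSB = 8.192/2^14 = 0.500 mV.
Scaled input = 2160.8000 LSBs, so code = 2160.
V_rec = (−4.096) + 2160·0.0005 = -3.016 V.
V_in − V_rec = 0.0004 V = 0.400 mV.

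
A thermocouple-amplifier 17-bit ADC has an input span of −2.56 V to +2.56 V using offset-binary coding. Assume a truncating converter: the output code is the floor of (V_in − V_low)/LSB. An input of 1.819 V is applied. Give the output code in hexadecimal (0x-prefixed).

Full-scale span = 5.12 V; LSB = 5.12/2^17 = 39.06 µV.
(V_in − V_low)/LSB = (1.819 − (−2.56)) / 3.90625e-05 = 112102.400.
So the output code is 112102.
In hexadecimal (0x-prefixed): 0x1B5E6.

code 0x1B5E6 (decimal 112102)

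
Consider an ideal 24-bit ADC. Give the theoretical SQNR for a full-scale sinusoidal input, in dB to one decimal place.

146.2 dB

SNR ≈ 6.02·N + 1.76 dB = 6.02·24 + 1.76 = 146.24 dB.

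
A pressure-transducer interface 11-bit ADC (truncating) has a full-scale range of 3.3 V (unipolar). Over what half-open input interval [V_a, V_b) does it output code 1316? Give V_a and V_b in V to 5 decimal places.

LSB = 3.3/2^11 = 1.611 mV.
V_a = V_low + 1316·LSB = 2.12051 V; V_b = V_low + 1317·LSB = 2.12212 V.

[2.12051 V, 2.12212 V)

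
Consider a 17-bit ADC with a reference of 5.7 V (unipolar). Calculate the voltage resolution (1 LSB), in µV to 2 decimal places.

Full-scale span = 5.7 V.
LSB = 5.7 / 2^17 = 5.7 / 131072 = 4.34875e-05 V = 43.49 µV.

43.49 µV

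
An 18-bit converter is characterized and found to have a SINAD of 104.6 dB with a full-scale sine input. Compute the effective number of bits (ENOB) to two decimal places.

17.08 bits

ENOB = (SINAD − 1.76) / 6.02 = (104.6 − 1.76)/6.02 = 17.083.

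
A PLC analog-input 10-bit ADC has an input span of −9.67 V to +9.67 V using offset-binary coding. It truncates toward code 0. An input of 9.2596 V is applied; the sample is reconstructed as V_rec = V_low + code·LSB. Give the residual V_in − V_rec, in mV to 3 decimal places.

5.108 mV

Step size: 19.34 V ÷ 2^10 = 18.887 mV.
(9.2596 − (−9.67))/0.0188867 = 1002.2704; ⌊·⌋ gives code 1002.
V_rec = (−9.67) + 1002·0.0188867 = 9.2544922 V.
V_in − V_rec = 0.00510781 V = 5.108 mV.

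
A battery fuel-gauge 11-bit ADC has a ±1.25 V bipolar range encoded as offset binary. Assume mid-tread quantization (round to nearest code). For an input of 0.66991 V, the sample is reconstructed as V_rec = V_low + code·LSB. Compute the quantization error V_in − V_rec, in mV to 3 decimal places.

LSB = 2.5/2^11 = 1.221 mV.
Scaled input = 1572.7903 LSBs, so code = 1573.
Code 1573 maps back to (−1.25) + 1573×0.0012207 V = 0.67016602 V.
Difference: -0.000256016 V → -0.256 mV.

-0.256 mV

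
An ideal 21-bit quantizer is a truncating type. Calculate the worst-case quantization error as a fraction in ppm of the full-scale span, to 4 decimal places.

Truncating → worst-case error = 1 LSB = V_FS/2^21, so 1e+06/2097152 = 0.476837 ppm of full scale.

0.4768 ppm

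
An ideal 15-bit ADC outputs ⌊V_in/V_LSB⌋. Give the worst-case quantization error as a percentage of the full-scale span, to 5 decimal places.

Truncating → worst-case error = 1 LSB = V_FS/2^15, so 100/32768 = 0.00305176 % of full scale.

0.00305 %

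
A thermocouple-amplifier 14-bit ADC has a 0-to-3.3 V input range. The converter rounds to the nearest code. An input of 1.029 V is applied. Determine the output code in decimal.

With 16384 levels over 3.3 V, one step is 201.42 µV.
(V_in − V_low)/LSB = (1.029 − 0) / 0.000201416 = 5108.829.
round(5108.829) = 5109.

code 5109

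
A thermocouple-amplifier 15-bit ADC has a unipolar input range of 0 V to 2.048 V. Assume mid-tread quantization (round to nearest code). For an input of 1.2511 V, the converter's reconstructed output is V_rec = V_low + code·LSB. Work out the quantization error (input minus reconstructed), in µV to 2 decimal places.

LSB = 2.048/2^15 = 62.50 µV.
(1.2511 − 0)/6.25e-05 = 20017.6000; round gives code 20018.
Reconstructed: 1.251125 V.
Difference: -2.5e-05 V → -25.00 µV.

-25.00 µV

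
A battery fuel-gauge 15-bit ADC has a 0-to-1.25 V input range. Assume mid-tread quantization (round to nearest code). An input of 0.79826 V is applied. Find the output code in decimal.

code 20926

With 32768 levels over 1.25 V, one step is 38.15 µV.
(V_in − V_low)/LSB = (0.79826 − 0) / 3.8147e-05 = 20925.907.
Round → code 20926.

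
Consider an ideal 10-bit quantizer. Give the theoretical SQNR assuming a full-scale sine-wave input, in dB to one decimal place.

SNR ≈ 6.02·N + 1.76 dB = 6.02·10 + 1.76 = 61.96 dB.

62.0 dB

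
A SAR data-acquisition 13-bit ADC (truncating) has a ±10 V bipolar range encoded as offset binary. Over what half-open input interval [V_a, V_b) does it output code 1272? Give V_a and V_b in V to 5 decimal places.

LSB = 20/2^13 = 2.441 mV.
V_a = V_low + 1272·LSB = -6.89453 V; V_b = V_low + 1273·LSB = -6.89209 V.

[-6.89453 V, -6.89209 V)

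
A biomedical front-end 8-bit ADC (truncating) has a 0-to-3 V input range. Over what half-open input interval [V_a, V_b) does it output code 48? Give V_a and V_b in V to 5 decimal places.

LSB = 3/2^8 = 11.719 mV.
V_a = V_low + 48·LSB = 0.5625 V; V_b = V_low + 49·LSB = 0.574219 V.

[0.56250 V, 0.57422 V)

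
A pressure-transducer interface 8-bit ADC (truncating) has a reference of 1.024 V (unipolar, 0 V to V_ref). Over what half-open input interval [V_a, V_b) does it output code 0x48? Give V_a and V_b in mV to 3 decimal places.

[288.000 mV, 292.000 mV)

LSB = 1.024/2^8 = 4.000 mV.
Code 0x48 = 72 decimal.
V_a = V_low + 72·LSB = 0.288 V; V_b = V_low + 73·LSB = 0.292 V.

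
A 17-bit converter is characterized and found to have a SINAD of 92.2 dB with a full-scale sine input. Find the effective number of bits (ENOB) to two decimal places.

ENOB = (SINAD − 1.76) / 6.02 = (92.2 − 1.76)/6.02 = 15.023.

15.02 bits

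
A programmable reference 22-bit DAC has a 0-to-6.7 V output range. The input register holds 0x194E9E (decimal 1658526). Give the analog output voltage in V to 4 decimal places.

LSB = 6.7 V / 2^22 = 1.60 µV.
Code 0x194E9E = 1658526 decimal.
V_out = 0 + 1658526 × 1.5974e-06 V = 2.64934 V.

2.6493 V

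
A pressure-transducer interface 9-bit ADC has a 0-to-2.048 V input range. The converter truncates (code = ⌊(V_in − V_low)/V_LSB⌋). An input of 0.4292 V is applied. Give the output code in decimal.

With 512 levels over 2.048 V, one step is 4.000 mV.
Input sits at 107.300 steps above V_low.
So the output code is 107.

code 107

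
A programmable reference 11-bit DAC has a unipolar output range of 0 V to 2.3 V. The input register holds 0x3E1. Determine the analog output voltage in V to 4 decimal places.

1.1152 V

LSB = 2.3 V / 2^11 = 1.123 mV.
Code 0x3E1 = 993 decimal.
V_out = 0 + 993 × 0.00112305 V = 1.11519 V.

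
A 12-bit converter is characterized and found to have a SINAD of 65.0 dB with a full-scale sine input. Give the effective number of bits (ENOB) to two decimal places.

ENOB = (SINAD − 1.76) / 6.02 = (65.0 − 1.76)/6.02 = 10.505.

10.50 bits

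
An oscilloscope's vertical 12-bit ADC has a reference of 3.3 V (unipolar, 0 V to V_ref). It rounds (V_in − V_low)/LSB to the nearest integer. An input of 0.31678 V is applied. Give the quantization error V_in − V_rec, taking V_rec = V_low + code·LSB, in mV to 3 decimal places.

LSB = 3.3/2^12 = 0.806 mV.
Scaled input = 393.1912 LSBs, so code = 393.
Reconstructed: 0.31662598 V.
Difference: 0.000154023 V → 0.154 mV.

0.154 mV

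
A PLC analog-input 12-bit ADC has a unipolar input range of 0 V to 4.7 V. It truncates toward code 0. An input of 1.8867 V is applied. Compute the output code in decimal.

code 1644

LSB = 4.7 V / 4096 = 1.147 mV.
(V_in − V_low)/LSB = (1.8867 − 0) / 0.00114746 = 1644.239.
Floor → code 1644.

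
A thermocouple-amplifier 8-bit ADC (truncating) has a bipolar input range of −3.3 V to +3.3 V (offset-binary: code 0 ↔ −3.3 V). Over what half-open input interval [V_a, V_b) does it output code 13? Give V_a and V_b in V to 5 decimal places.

LSB = 6.6/2^8 = 25.781 mV.
V_a = V_low + 13·LSB = -2.96484 V; V_b = V_low + 14·LSB = -2.93906 V.

[-2.96484 V, -2.93906 V)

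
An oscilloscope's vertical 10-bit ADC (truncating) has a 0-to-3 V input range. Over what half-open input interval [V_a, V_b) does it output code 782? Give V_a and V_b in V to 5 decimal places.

[2.29102 V, 2.29395 V)

LSB = 3/2^10 = 2.930 mV.
V_a = V_low + 782·LSB = 2.29102 V; V_b = V_low + 783·LSB = 2.29395 V.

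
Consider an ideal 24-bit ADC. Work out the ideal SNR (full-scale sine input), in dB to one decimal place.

146.2 dB

SNR ≈ 6.02·N + 1.76 dB = 6.02·24 + 1.76 = 146.24 dB.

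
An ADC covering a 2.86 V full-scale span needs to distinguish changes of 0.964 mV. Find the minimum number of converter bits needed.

12 bits

Number of steps required ≥ 2.86 V / 0.964 mV = 2966.80.
Need 2^N ≥ 2966.80; 2^11 = 2048, 2^12 = 4096.
Minimum N = 12.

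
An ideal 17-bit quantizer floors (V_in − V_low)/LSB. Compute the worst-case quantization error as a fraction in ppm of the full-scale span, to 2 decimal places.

7.63 ppm

Truncating → worst-case error = 1 LSB = V_FS/2^17, so 1e+06/131072 = 7.62939 ppm of full scale.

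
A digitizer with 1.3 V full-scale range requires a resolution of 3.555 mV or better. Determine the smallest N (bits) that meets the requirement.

Number of steps required ≥ 1.3 V / 3.555 mV = 365.68.
Need 2^N ≥ 365.68; 2^8 = 256, 2^9 = 512.
Minimum N = 9.

9 bits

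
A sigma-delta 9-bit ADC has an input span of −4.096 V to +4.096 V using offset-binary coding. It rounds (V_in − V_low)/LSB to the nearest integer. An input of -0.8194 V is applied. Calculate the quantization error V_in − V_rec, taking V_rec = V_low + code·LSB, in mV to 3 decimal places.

-3.400 mV

LSB = 8.192/2^9 = 16.000 mV.
Scaled input = 204.7875 LSBs, so code = 205.
V_rec = (−4.096) + 205·0.016 = -0.816 V.
Difference: -0.0034 V → -3.400 mV.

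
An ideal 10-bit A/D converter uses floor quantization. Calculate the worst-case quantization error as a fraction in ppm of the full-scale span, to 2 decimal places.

976.56 ppm

Truncating → worst-case error = 1 LSB = V_FS/2^10, so 1e+06/1024 = 976.562 ppm of full scale.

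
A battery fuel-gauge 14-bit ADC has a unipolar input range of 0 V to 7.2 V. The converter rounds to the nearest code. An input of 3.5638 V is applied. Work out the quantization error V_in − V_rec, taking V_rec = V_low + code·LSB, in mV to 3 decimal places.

Step size: 7.2 V ÷ 2^14 = 439.45 µV.
(V_in − V_low)/LSB = (3.5638 − 0)/0.000439453 = 8109.6249 → code 8110 (round).
Code 8110 maps back to 0 + 8110×0.000439453 V = 3.5639648 V.
Difference: -0.000164844 V → -0.165 mV.

-0.165 mV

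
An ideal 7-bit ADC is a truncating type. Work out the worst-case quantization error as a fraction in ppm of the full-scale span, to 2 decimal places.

Truncating → worst-case error = 1 LSB = V_FS/2^7, so 1e+06/128 = 7812.5 ppm of full scale.

7812.50 ppm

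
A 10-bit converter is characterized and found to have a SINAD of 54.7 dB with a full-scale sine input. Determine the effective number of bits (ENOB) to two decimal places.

8.79 bits

ENOB = (SINAD − 1.76) / 6.02 = (54.7 − 1.76)/6.02 = 8.794.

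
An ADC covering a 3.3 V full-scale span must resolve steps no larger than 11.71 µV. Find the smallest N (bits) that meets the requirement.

19 bits

Number of steps required ≥ 3.3 V / 11.71 µV = 281810.42.
Need 2^N ≥ 281810.42; 2^18 = 262144, 2^19 = 524288.
Minimum N = 19.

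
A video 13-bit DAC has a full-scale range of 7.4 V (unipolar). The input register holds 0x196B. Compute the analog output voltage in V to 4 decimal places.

LSB = 7.4 V / 2^13 = 0.903 mV.
Code 0x196B = 6507 decimal.
V_out = 0 + 6507 × 0.00090332 V = 5.87791 V.

5.8779 V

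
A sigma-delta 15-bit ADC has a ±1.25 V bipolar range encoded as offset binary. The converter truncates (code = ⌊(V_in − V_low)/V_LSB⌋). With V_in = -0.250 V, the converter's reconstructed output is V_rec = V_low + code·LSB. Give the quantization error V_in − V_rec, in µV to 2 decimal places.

One LSB is 2.5 V / 32768 = 76.29 µV.
(-0.250 − (−1.25))/7.62939e-05 = 13107.2000; ⌊·⌋ gives code 13107.
V_rec = (−1.25) + 13107·7.62939e-05 = -0.25001526 V.
V_in − V_rec = 1.52588e-05 V = 15.26 µV.

15.26 µV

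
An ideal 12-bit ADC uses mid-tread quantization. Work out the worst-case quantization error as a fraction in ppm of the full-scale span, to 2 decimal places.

122.07 ppm

Rounding → worst-case error = ½ LSB = V_FS/2^13, so 1e+06/8192 = 122.07 ppm of full scale.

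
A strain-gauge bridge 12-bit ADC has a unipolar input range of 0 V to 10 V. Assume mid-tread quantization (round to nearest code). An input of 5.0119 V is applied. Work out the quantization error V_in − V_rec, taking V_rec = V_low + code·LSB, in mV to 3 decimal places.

-0.307 mV

One LSB is 10 V / 4096 = 2.441 mV.
(V_in − V_low)/LSB = (5.0119 − 0)/0.00244141 = 2052.8742 → code 2053 (round).
V_rec = 0 + 2053·0.00244141 = 5.012207 V.
Error = 5.0119 − 5.012207 = -0.000307031 V = -0.307 mV.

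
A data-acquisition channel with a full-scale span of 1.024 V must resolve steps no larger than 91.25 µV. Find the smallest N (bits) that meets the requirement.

14 bits

Number of steps required ≥ 1.024 V / 91.25 µV = 11221.92.
Need 2^N ≥ 11221.92; 2^13 = 8192, 2^14 = 16384.
Minimum N = 14.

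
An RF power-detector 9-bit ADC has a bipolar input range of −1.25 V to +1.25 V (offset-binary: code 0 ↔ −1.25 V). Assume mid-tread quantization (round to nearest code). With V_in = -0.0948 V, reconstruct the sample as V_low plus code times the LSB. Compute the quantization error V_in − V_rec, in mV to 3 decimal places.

One LSB is 2.5 V / 512 = 4.883 mV.
Scaled input = 236.5850 LSBs, so code = 237.
Reconstructed: -0.092773438 V.
Error = -0.0948 − (−0.092773438) = -0.00202656 V = -2.027 mV.

-2.027 mV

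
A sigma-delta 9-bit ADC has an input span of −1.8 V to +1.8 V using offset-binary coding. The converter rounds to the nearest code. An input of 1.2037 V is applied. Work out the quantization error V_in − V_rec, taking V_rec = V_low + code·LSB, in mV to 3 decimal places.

Step size: 3.6 V ÷ 2^9 = 7.031 mV.
(1.2037 − (−1.8))/0.00703125 = 427.1929; round gives code 427.
Code 427 maps back to (−1.8) + 427×0.00703125 V = 1.2023438 V.
Error = 1.2037 − 1.2023438 = 0.00135625 V = 1.356 mV.

1.356 mV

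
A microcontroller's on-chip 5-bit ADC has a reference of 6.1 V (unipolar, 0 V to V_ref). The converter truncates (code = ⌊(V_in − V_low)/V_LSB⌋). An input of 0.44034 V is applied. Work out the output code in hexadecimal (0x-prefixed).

code 0x2 (decimal 2)

LSB = 6.1 V / 32 = 190.625 mV.
(0.44034 − 0) / 0.190625 = 2.310 LSBs.
Floor → code 2.
In hexadecimal (0x-prefixed): 0x2.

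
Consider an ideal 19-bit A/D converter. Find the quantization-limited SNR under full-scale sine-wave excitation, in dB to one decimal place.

116.1 dB

SNR ≈ 6.02·N + 1.76 dB = 6.02·19 + 1.76 = 116.14 dB.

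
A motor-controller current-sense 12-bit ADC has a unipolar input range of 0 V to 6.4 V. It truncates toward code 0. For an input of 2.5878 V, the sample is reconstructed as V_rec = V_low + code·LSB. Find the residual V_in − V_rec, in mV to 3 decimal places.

Step size: 6.4 V ÷ 2^12 = 1.562 mV.
(2.5878 − 0)/0.0015625 = 1656.1920; ⌊·⌋ gives code 1656.
Reconstructed: 2.5875 V.
V_in − V_rec = 0.0003 V = 0.300 mV.

0.300 mV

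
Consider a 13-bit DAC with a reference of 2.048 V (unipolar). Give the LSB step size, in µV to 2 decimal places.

Full-scale span = 2.048 V.
LSB = 2.048 / 2^13 = 2.048 / 8192 = 0.00025 V = 250.00 µV.

250.00 µV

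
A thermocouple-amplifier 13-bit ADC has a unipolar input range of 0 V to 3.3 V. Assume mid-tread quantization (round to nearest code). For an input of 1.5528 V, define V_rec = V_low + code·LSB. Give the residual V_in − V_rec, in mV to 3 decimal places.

-0.117 mV

LSB = 3.3/2^13 = 402.83 µV.
(1.5528 − 0)/0.000402832 = 3854.7084; round gives code 3855.
Reconstructed: 1.5529175 V.
Error = 1.5528 − 1.5529175 = -0.00011748 V = -0.117 mV.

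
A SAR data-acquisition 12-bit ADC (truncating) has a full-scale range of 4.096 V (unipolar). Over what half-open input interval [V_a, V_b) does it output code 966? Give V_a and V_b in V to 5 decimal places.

LSB = 4.096/2^12 = 1.000 mV.
V_a = V_low + 966·LSB = 0.966 V; V_b = V_low + 967·LSB = 0.967 V.

[0.96600 V, 0.96700 V)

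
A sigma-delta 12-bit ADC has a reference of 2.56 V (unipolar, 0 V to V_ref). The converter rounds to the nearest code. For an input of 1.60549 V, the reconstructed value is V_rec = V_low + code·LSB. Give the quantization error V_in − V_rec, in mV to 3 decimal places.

-0.135 mV

Step size: 2.56 V ÷ 2^12 = 0.625 mV.
(1.60549 − 0)/0.000625 = 2568.7840; round gives code 2569.
Code 2569 maps back to 0 + 2569×0.000625 V = 1.605625 V.
Difference: -0.000135 V → -0.135 mV.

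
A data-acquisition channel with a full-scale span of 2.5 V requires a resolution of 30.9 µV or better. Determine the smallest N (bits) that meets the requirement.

Number of steps required ≥ 2.5 V / 30.9 µV = 80906.15.
Need 2^N ≥ 80906.15; 2^16 = 65536, 2^17 = 131072.
Minimum N = 17.

17 bits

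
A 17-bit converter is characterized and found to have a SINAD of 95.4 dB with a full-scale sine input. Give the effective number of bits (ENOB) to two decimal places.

15.55 bits

ENOB = (SINAD − 1.76) / 6.02 = (95.4 − 1.76)/6.02 = 15.555.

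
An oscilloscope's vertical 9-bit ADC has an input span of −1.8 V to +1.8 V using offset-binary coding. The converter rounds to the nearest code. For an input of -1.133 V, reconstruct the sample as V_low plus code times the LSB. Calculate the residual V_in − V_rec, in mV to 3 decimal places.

-0.969 mV

Step size: 3.6 V ÷ 2^9 = 7.031 mV.
(-1.133 − (−1.8))/0.00703125 = 94.8622; round gives code 95.
Code 95 maps back to (−1.8) + 95×0.00703125 V = -1.1320313 V.
Error = -1.133 − (−1.1320313) = -0.00096875 V = -0.969 mV.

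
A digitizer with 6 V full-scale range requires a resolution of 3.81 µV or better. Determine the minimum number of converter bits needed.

21 bits

Number of steps required ≥ 6 V / 3.81 µV = 1574803.15.
Need 2^N ≥ 1574803.15; 2^20 = 1048576, 2^21 = 2097152.
Minimum N = 21.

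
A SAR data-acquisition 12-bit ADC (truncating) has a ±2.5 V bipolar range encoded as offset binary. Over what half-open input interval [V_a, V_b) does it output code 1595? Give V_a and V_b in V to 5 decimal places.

LSB = 5/2^12 = 1.221 mV.
V_a = V_low + 1595·LSB = -0.552979 V; V_b = V_low + 1596·LSB = -0.551758 V.

[-0.55298 V, -0.55176 V)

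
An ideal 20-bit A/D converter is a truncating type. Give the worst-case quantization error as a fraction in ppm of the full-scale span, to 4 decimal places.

Truncating → worst-case error = 1 LSB = V_FS/2^20, so 1e+06/1048576 = 0.953674 ppm of full scale.

0.9537 ppm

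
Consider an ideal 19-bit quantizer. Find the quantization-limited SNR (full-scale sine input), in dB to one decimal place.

SNR ≈ 6.02·N + 1.76 dB = 6.02·19 + 1.76 = 116.14 dB.

116.1 dB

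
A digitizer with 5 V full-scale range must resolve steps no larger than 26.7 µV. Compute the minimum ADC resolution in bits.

18 bits

Number of steps required ≥ 5 V / 26.7 µV = 187265.92.
Need 2^N ≥ 187265.92; 2^17 = 131072, 2^18 = 262144.
Minimum N = 18.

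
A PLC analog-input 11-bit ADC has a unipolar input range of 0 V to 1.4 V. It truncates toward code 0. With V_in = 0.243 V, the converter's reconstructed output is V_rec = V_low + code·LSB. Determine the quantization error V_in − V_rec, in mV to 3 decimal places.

One LSB is 1.4 V / 2048 = 0.684 mV.
(V_in − V_low)/LSB = (0.243 − 0)/0.000683594 = 355.4743 → code 355 (floor).
V_rec = 0 + 355·0.000683594 = 0.24267578 V.
Difference: 0.000324219 V → 0.324 mV.

0.324 mV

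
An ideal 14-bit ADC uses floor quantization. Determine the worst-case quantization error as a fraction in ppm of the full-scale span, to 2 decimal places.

Truncating → worst-case error = 1 LSB = V_FS/2^14, so 1e+06/16384 = 61.0352 ppm of full scale.

61.04 ppm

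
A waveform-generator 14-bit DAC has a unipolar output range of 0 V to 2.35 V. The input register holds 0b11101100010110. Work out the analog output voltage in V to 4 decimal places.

2.1696 V

LSB = 2.35 V / 2^14 = 143.43 µV.
Code 0b11101100010110 = 15126 decimal.
V_out = 0 + 15126 × 0.000143433 V = 2.16956 V.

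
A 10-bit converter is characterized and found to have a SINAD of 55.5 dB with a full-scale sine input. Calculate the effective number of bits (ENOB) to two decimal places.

ENOB = (SINAD − 1.76) / 6.02 = (55.5 − 1.76)/6.02 = 8.927.

8.93 bits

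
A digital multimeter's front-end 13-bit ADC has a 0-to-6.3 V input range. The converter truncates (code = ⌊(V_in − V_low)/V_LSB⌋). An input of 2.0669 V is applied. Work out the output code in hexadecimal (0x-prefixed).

Full-scale span = 6.3 V; LSB = 6.3/2^13 = 0.769 mV.
(V_in − V_low)/LSB = (2.0669 − 0) / 0.000769043 = 2687.626.
⌊·⌋(2687.626) = 2687.
In hexadecimal (0x-prefixed): 0xA7F.

code 0xA7F (decimal 2687)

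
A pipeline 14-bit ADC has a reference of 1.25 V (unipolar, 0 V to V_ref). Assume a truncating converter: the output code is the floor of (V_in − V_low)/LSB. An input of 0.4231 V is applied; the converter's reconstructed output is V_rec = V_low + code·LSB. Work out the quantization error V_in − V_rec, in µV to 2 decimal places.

50.07 µV

Step size: 1.25 V ÷ 2^14 = 76.29 µV.
(0.4231 − 0)/7.62939e-05 = 5545.6563; ⌊·⌋ gives code 5545.
Code 5545 maps back to 0 + 5545×7.62939e-05 V = 0.42304993 V.
Error = 0.4231 − 0.42304993 = 5.00732e-05 V = 50.07 µV.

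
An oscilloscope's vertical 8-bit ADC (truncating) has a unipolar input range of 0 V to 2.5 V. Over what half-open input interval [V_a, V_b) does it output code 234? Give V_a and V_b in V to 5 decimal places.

LSB = 2.5/2^8 = 9.766 mV.
V_a = V_low + 234·LSB = 2.28516 V; V_b = V_low + 235·LSB = 2.29492 V.

[2.28516 V, 2.29492 V)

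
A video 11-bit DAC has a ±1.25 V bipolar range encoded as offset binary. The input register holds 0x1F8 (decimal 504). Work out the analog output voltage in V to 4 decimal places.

-0.6348 V

LSB = 2.5 V / 2^11 = 1.221 mV.
Code 0x1F8 = 504 decimal.
V_out = (−1.25) + 504 × 0.0012207 V = -0.634766 V.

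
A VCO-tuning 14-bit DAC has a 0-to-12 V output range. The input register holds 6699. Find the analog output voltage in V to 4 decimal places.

4.9065 V

LSB = 12 V / 2^14 = 0.732 mV.
V_out = 0 + 6699 × 0.000732422 V = 4.90649 V.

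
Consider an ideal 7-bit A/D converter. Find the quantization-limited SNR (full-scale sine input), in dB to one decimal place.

SNR ≈ 6.02·N + 1.76 dB = 6.02·7 + 1.76 = 43.90 dB.

43.9 dB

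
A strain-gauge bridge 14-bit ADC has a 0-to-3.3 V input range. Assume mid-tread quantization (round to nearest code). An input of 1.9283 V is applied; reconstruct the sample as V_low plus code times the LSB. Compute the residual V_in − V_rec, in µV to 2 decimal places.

One LSB is 3.3 V / 16384 = 201.42 µV.
Scaled input = 9573.7173 LSBs, so code = 9574.
Code 9574 maps back to 0 + 9574×0.000201416 V = 1.9283569 V.
Error = 1.9283 − 1.9283569 = -5.69336e-05 V = -56.93 µV.

-56.93 µV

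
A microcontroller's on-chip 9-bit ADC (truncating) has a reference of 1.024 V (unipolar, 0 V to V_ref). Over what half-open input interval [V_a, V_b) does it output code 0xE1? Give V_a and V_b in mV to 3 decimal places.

LSB = 1.024/2^9 = 2.000 mV.
Code 0xE1 = 225 decimal.
V_a = V_low + 225·LSB = 0.45 V; V_b = V_low + 226·LSB = 0.452 V.

[450.000 mV, 452.000 mV)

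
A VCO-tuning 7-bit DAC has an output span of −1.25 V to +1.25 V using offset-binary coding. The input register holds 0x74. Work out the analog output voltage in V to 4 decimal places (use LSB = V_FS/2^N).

LSB = 2.5 V / 2^7 = 19.531 mV.
Code 0x74 = 116 decimal.
V_out = (−1.25) + 116 × 0.0195312 V = 1.01562 V.

1.0156 V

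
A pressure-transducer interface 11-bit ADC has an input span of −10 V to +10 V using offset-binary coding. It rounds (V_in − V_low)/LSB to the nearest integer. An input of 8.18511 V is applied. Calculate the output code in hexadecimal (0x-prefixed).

LSB = 20 V / 2048 = 9.766 mV.
Input sits at 1862.155 steps above V_low.
Round → code 1862.
In hexadecimal (0x-prefixed): 0x746.

code 0x746 (decimal 1862)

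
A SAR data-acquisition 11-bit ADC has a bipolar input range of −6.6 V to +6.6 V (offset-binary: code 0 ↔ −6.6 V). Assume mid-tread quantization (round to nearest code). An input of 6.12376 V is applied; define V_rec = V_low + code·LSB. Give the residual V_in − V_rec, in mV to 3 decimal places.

LSB = 13.2/2^11 = 6.445 mV.
Scaled input = 1974.1106 LSBs, so code = 1974.
Code 1974 maps back to (−6.6) + 1974×0.00644531 V = 6.1230469 V.
V_in − V_rec = 0.000713125 V = 0.713 mV.

0.713 mV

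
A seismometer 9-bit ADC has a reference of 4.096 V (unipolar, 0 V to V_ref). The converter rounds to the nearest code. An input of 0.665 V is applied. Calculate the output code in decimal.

Full-scale span = 4.096 V; LSB = 4.096/2^9 = 8.000 mV.
Input sits at 83.125 steps above V_low.
So the output code is 83.

code 83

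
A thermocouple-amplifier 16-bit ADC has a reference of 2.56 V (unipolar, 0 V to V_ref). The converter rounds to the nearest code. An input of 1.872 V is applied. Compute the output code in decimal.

Full-scale span = 2.56 V; LSB = 2.56/2^16 = 39.06 µV.
(V_in − V_low)/LSB = (1.872 − 0) / 3.90625e-05 = 47923.200.
round(47923.200) = 47923.

code 47923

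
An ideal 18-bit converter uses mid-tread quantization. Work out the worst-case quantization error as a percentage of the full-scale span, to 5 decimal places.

Rounding → worst-case error = ½ LSB = V_FS/2^19, so 100/524288 = 0.000190735 % of full scale.

0.00019 %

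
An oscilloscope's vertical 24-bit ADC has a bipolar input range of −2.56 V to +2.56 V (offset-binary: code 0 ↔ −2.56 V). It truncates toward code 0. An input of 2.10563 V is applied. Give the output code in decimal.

code 15288336

With 16777216 levels over 5.12 V, one step is 0.31 µV.
Input sits at 15288336.384 steps above V_low.
⌊·⌋(15288336.384) = 15288336.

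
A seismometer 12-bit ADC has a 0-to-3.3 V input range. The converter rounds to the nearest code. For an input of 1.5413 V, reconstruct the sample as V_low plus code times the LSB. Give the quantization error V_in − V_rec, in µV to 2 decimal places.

One LSB is 3.3 V / 4096 = 0.806 mV.
(1.5413 − 0)/0.000805664 = 1913.0802; round gives code 1913.
V_rec = 0 + 1913·0.000805664 = 1.5412354 V.
V_in − V_rec = 6.46484e-05 V = 64.65 µV.

64.65 µV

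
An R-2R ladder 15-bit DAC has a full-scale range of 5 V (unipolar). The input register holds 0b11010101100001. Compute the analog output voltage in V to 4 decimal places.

2.0851 V

LSB = 5 V / 2^15 = 152.59 µV.
Code 0b11010101100001 = 13665 decimal.
V_out = 0 + 13665 × 0.000152588 V = 2.08511 V.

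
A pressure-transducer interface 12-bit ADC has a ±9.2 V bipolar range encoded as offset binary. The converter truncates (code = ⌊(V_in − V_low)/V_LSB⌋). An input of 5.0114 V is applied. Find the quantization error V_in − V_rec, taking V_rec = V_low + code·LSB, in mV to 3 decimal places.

2.611 mV

Step size: 18.4 V ÷ 2^12 = 4.492 mV.
(5.0114 − (−9.2))/0.00449219 = 3163.5812; ⌊·⌋ gives code 3163.
Reconstructed: 5.0087891 V.
Error = 5.0114 − 5.0087891 = 0.00261094 V = 2.611 mV.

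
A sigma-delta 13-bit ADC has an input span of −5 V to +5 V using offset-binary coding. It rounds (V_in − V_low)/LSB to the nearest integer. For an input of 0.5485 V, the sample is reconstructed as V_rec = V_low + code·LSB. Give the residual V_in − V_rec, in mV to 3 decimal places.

One LSB is 10 V / 8192 = 1.221 mV.
Scaled input = 4545.3312 LSBs, so code = 4545.
Reconstructed: 0.5480957 V.
Error = 0.5485 − 0.5480957 = 0.000404297 V = 0.404 mV.

0.404 mV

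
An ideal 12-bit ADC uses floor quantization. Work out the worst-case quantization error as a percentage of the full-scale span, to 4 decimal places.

Truncating → worst-case error = 1 LSB = V_FS/2^12, so 100/4096 = 0.0244141 % of full scale.

0.0244 %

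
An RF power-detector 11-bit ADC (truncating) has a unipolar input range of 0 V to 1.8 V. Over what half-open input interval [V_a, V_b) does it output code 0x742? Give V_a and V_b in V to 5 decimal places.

[1.63301 V, 1.63389 V)

LSB = 1.8/2^11 = 0.879 mV.
Code 0x742 = 1858 decimal.
V_a = V_low + 1858·LSB = 1.63301 V; V_b = V_low + 1859·LSB = 1.63389 V.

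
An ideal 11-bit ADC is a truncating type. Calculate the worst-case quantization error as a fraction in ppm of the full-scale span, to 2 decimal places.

488.28 ppm

Truncating → worst-case error = 1 LSB = V_FS/2^11, so 1e+06/2048 = 488.281 ppm of full scale.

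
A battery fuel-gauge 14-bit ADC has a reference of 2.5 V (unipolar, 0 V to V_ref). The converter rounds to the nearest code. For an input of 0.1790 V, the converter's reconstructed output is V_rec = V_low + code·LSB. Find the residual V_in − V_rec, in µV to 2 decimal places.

LSB = 2.5/2^14 = 152.59 µV.
(V_in − V_low)/LSB = (0.1790 − 0)/0.000152588 = 1173.0944 → code 1173 (round).
Code 1173 maps back to 0 + 1173×0.000152588 V = 0.1789856 V.
V_in − V_rec = 1.44043e-05 V = 14.40 µV.

14.40 µV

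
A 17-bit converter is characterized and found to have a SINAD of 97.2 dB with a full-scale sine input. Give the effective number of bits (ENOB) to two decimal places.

ENOB = (SINAD − 1.76) / 6.02 = (97.2 − 1.76)/6.02 = 15.854.

15.85 bits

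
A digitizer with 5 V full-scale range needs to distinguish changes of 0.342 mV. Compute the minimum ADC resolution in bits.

14 bits

Number of steps required ≥ 5 V / 0.342 mV = 14619.88.
Need 2^N ≥ 14619.88; 2^13 = 8192, 2^14 = 16384.
Minimum N = 14.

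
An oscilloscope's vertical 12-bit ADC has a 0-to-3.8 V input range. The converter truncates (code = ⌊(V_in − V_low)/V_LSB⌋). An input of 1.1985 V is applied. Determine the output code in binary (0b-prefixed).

code 0b10100001011 (decimal 1291)

LSB = 3.8 V / 4096 = 0.928 mV.
(1.1985 − 0) / 0.000927734 = 1291.857 LSBs.
Floor → code 1291.
In binary (0b-prefixed): 0b10100001011.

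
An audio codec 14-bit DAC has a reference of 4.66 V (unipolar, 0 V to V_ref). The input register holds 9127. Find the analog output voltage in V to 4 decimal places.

LSB = 4.66 V / 2^14 = 284.42 µV.
V_out = 0 + 9127 × 0.000284424 V = 2.59594 V.

2.5959 V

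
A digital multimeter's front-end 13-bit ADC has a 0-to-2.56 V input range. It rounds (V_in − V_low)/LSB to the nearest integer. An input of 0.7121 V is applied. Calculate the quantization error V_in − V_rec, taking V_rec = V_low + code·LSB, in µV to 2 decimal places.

-87.50 µV

Step size: 2.56 V ÷ 2^13 = 312.50 µV.
(V_in − V_low)/LSB = (0.7121 − 0)/0.0003125 = 2278.7200 → code 2279 (round).
Reconstructed: 0.7121875 V.
V_in − V_rec = -8.75e-05 V = -87.50 µV.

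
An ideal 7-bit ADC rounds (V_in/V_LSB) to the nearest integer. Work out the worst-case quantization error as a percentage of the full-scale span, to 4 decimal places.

0.3906 %

Rounding → worst-case error = ½ LSB = V_FS/2^8, so 100/256 = 0.390625 % of full scale.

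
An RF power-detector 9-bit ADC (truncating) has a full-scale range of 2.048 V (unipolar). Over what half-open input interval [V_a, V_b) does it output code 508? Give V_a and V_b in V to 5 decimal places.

LSB = 2.048/2^9 = 4.000 mV.
V_a = V_low + 508·LSB = 2.032 V; V_b = V_low + 509·LSB = 2.036 V.

[2.03200 V, 2.03600 V)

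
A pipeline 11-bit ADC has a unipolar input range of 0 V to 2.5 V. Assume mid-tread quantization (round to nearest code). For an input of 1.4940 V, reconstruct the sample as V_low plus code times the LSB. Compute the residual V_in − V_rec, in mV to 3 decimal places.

-0.141 mV

LSB = 2.5/2^11 = 1.221 mV.
Scaled input = 1223.8848 LSBs, so code = 1224.
V_rec = 0 + 1224·0.0012207 = 1.4941406 V.
V_in − V_rec = -0.000140625 V = -0.141 mV.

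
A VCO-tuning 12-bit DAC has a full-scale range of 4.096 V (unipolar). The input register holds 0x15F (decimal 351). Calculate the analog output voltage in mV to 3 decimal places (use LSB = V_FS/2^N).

LSB = 4.096 V / 2^12 = 1.000 mV.
Code 0x15F = 351 decimal.
V_out = 0 + 351 × 0.001 V = 0.351 V.
= 351.000 mV.

351.000 mV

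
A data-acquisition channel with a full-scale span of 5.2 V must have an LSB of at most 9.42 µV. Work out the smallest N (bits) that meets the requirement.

20 bits

Number of steps required ≥ 5.2 V / 9.42 µV = 552016.99.
Need 2^N ≥ 552016.99; 2^19 = 524288, 2^20 = 1048576.
Minimum N = 20.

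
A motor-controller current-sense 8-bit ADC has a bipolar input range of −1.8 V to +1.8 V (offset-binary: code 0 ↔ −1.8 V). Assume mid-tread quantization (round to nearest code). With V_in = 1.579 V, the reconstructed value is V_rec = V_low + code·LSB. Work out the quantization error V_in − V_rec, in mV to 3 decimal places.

4.000 mV

Step size: 3.6 V ÷ 2^8 = 14.062 mV.
(V_in − V_low)/LSB = (1.579 − (−1.8))/0.0140625 = 240.2844 → code 240 (round).
V_rec = (−1.8) + 240·0.0140625 = 1.575 V.
V_in − V_rec = 0.004 V = 4.000 mV.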